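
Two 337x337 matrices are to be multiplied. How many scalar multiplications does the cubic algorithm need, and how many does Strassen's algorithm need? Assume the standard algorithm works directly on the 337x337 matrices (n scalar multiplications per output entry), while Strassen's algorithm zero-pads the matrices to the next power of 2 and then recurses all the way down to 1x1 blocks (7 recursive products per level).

Matrix multiplication for 337x337 matrices:

Strassen's algorithm requires power-of-2 dimensions. Pad 337x337 to 512x512 (next power of 2).

Standard algorithm: 337^3 = 38272753 multiplications
Strassen's algorithm: 7^(log2(512)) = 7^9 = 40353607 multiplications
Difference: 38272753 - 40353607 = -2080854 (Strassen uses MORE here due to padding overhead — for small or just-over-power-of-2 n, padding can outweigh the per-level savings)

Standard: 38272753 multiplications (337^3). Strassen: 40353607 multiplications (7^9, after padding to 512x512). Strassen reduces 8 recursive multiplications to 7 at each level.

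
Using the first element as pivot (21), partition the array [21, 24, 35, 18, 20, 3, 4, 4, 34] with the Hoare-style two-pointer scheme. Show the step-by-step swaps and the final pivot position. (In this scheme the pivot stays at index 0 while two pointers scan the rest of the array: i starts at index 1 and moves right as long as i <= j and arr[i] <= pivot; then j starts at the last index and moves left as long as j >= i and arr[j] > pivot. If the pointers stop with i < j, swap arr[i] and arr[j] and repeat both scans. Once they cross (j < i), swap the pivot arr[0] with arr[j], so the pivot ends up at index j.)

Hoare-style two-pointer partition with pivot = 21:

Initial array: [21, 24, 35, 18, 20, 3, 4, 4, 34]

Pointers start at i = 1, j = 8.
i stops at index 1 (arr[1]=24 > 21), j stops at index 7 (arr[7]=4 <= 21): swap arr[1] and arr[7], array becomes [21, 4, 35, 18, 20, 3, 4, 24, 34]
i stops at index 2 (arr[2]=35 > 21), j stops at index 6 (arr[6]=4 <= 21): swap arr[2] and arr[6], array becomes [21, 4, 4, 18, 20, 3, 35, 24, 34]
i ends at 6, j ends at 5: the pointers have crossed (j < i), so scanning stops.

Swap pivot arr[0] with arr[5] to place pivot at position 5: [3, 4, 4, 18, 20, 21, 35, 24, 34]
Pivot position: 5

After partitioning with pivot 21, the array becomes [3, 4, 4, 18, 20, 21, 35, 24, 34]. The pivot is placed at index 5. All elements to the left of the pivot are <= 21, and all elements to the right are > 21.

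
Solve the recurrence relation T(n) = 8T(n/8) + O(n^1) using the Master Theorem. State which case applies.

Master Theorem for T(n) = 8T(n/8) + O(n^1):

a = 8, b = 8, c = 1
log_b(a) = log_8(8) = 1.0000

Case 2: c = 1 = log_8(8) = 1.0000
T(n) = O(n^1 log n) = O(n log n)

For T(n) = 8T(n/8) + O(n^1): log_8(8) = 1.0000. This is Case 2 of the Master Theorem (c = log_b(a), equal work at all levels), giving O(n log n).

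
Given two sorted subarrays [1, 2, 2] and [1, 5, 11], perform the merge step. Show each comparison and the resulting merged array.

Merging process:

Compare 1 vs 1: take 1 from left. Merged: [1]
Compare 2 vs 1: take 1 from right. Merged: [1, 1]
Compare 2 vs 5: take 2 from left. Merged: [1, 1, 2]
Compare 2 vs 5: take 2 from left. Merged: [1, 1, 2, 2]
Append remaining from right: [5, 11]. Merged: [1, 1, 2, 2, 5, 11]

Final merged array: [1, 1, 2, 2, 5, 11]
Total comparisons: 4

The merged array is [1, 1, 2, 2, 5, 11], requiring 4 comparisons. The merge step runs in O(n) time where n is the total number of elements.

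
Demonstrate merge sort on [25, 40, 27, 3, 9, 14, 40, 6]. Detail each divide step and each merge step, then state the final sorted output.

Merge sort trace:

Split: [25, 40, 27, 3, 9, 14, 40, 6] -> [25, 40, 27, 3] and [9, 14, 40, 6]
  Split: [25, 40, 27, 3] -> [25, 40] and [27, 3]
    Split: [25, 40] -> [25] and [40]
    Merge: [25] + [40] -> [25, 40]
    Split: [27, 3] -> [27] and [3]
    Merge: [27] + [3] -> [3, 27]
  Merge: [25, 40] + [3, 27] -> [3, 25, 27, 40]
  Split: [9, 14, 40, 6] -> [9, 14] and [40, 6]
    Split: [9, 14] -> [9] and [14]
    Merge: [9] + [14] -> [9, 14]
    Split: [40, 6] -> [40] and [6]
    Merge: [40] + [6] -> [6, 40]
  Merge: [9, 14] + [6, 40] -> [6, 9, 14, 40]
Merge: [3, 25, 27, 40] + [6, 9, 14, 40] -> [3, 6, 9, 14, 25, 27, 40, 40]

Final sorted array: [3, 6, 9, 14, 25, 27, 40, 40]

The merge sort proceeds by recursively splitting the array and merging sorted halves.
After all merges, the sorted array is [3, 6, 9, 14, 25, 27, 40, 40].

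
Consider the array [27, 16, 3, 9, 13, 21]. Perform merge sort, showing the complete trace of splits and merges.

Merge sort trace:

Split: [27, 16, 3, 9, 13, 21] -> [27, 16, 3] and [9, 13, 21]
  Split: [27, 16, 3] -> [27] and [16, 3]
    Split: [16, 3] -> [16] and [3]
    Merge: [16] + [3] -> [3, 16]
  Merge: [27] + [3, 16] -> [3, 16, 27]
  Split: [9, 13, 21] -> [9] and [13, 21]
    Split: [13, 21] -> [13] and [21]
    Merge: [13] + [21] -> [13, 21]
  Merge: [9] + [13, 21] -> [9, 13, 21]
Merge: [3, 16, 27] + [9, 13, 21] -> [3, 9, 13, 16, 21, 27]

Final sorted array: [3, 9, 13, 16, 21, 27]

The merge sort proceeds by recursively splitting the array and merging sorted halves.
After all merges, the sorted array is [3, 9, 13, 16, 21, 27].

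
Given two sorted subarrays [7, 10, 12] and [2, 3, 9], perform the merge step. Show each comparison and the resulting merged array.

Merging process:

Compare 7 vs 2: take 2 from right. Merged: [2]
Compare 7 vs 3: take 3 from right. Merged: [2, 3]
Compare 7 vs 9: take 7 from left. Merged: [2, 3, 7]
Compare 10 vs 9: take 9 from right. Merged: [2, 3, 7, 9]
Append remaining from left: [10, 12]. Merged: [2, 3, 7, 9, 10, 12]

Final merged array: [2, 3, 7, 9, 10, 12]
Total comparisons: 4

The merged array is [2, 3, 7, 9, 10, 12], requiring 4 comparisons. The merge step runs in O(n) time where n is the total number of elements.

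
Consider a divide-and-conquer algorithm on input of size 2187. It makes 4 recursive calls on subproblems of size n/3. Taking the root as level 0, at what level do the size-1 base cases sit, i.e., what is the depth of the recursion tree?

For divide and conquer with division factor 3:

Problem sizes at each level:
Level 0: 2187
Level 1: 729
Level 2: 243
Level 3: 81
Level 4: 27
Level 5: 9
Level 6: 3
Level 7: 1

The root is level 0 and the size-1 base case is level 7 (the tree spans levels 0 through 7, i.e. 8 levels counting the root), so the depth is the number of divisions: log_3(2187) = 7

The recursion tree depth is log_3(2187) = 7. At each level, the problem size is divided by 3, so it takes 7 divisions to reduce to a base case of size 1. The algorithm makes 4 recursive calls at each level.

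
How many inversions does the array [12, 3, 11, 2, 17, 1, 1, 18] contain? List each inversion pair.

Finding inversions in [12, 3, 11, 2, 17, 1, 1, 18]:

(0, 1): arr[0]=12 > arr[1]=3
(0, 2): arr[0]=12 > arr[2]=11
(0, 3): arr[0]=12 > arr[3]=2
(0, 5): arr[0]=12 > arr[5]=1
(0, 6): arr[0]=12 > arr[6]=1
(1, 3): arr[1]=3 > arr[3]=2
(1, 5): arr[1]=3 > arr[5]=1
(1, 6): arr[1]=3 > arr[6]=1
(2, 3): arr[2]=11 > arr[3]=2
(2, 5): arr[2]=11 > arr[5]=1
(2, 6): arr[2]=11 > arr[6]=1
(3, 5): arr[3]=2 > arr[5]=1
(3, 6): arr[3]=2 > arr[6]=1
(4, 5): arr[4]=17 > arr[5]=1
(4, 6): arr[4]=17 > arr[6]=1

Total inversions: 15

The array has 15 inversion(s): (0,1), (0,2), (0,3), (0,5), (0,6), (1,3), (1,5), (1,6), (2,3), (2,5), (2,6), (3,5), (3,6), (4,5), (4,6). Each pair (i,j) satisfies i < j and arr[i] > arr[j].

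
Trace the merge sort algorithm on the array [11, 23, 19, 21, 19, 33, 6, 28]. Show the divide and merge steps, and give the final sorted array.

Merge sort trace:

Split: [11, 23, 19, 21, 19, 33, 6, 28] -> [11, 23, 19, 21] and [19, 33, 6, 28]
  Split: [11, 23, 19, 21] -> [11, 23] and [19, 21]
    Split: [11, 23] -> [11] and [23]
    Merge: [11] + [23] -> [11, 23]
    Split: [19, 21] -> [19] and [21]
    Merge: [19] + [21] -> [19, 21]
  Merge: [11, 23] + [19, 21] -> [11, 19, 21, 23]
  Split: [19, 33, 6, 28] -> [19, 33] and [6, 28]
    Split: [19, 33] -> [19] and [33]
    Merge: [19] + [33] -> [19, 33]
    Split: [6, 28] -> [6] and [28]
    Merge: [6] + [28] -> [6, 28]
  Merge: [19, 33] + [6, 28] -> [6, 19, 28, 33]
Merge: [11, 19, 21, 23] + [6, 19, 28, 33] -> [6, 11, 19, 19, 21, 23, 28, 33]

Final sorted array: [6, 11, 19, 19, 21, 23, 28, 33]

The merge sort proceeds by recursively splitting the array and merging sorted halves.
After all merges, the sorted array is [6, 11, 19, 19, 21, 23, 28, 33].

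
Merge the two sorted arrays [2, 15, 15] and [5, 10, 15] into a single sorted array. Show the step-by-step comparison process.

Merging process:

Compare 2 vs 5: take 2 from left. Merged: [2]
Compare 15 vs 5: take 5 from right. Merged: [2, 5]
Compare 15 vs 10: take 10 from right. Merged: [2, 5, 10]
Compare 15 vs 15: take 15 from left. Merged: [2, 5, 10, 15]
Compare 15 vs 15: take 15 from left. Merged: [2, 5, 10, 15, 15]
Append remaining from right: [15]. Merged: [2, 5, 10, 15, 15, 15]

Final merged array: [2, 5, 10, 15, 15, 15]
Total comparisons: 5

The merged array is [2, 5, 10, 15, 15, 15], requiring 5 comparisons. The merge step runs in O(n) time where n is the total number of elements.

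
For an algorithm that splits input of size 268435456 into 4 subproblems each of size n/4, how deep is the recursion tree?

For divide and conquer with division factor 4:

Problem sizes at each level:
Level 0: 268435456
Level 1: 67108864
Level 2: 16777216
Level 3: 4194304
Level 4: 1048576
Level 5: 262144
Level 6: 65536
Level 7: 16384
Level 8: 4096
Level 9: 1024
Level 10: 256
Level 11: 64
Level 12: 16
Level 13: 4
Level 14: 1

The root is level 0 and the size-1 base case is level 14 (the tree spans levels 0 through 14, i.e. 15 levels counting the root), so the depth is the number of divisions: log_4(268435456) = 14

The recursion tree depth is log_4(268435456) = 14. At each level, the problem size is divided by 4, so it takes 14 divisions to reduce to a base case of size 1. The algorithm makes 4 recursive calls at each level.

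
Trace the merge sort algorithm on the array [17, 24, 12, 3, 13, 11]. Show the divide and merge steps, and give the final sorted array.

Merge sort trace:

Split: [17, 24, 12, 3, 13, 11] -> [17, 24, 12] and [3, 13, 11]
  Split: [17, 24, 12] -> [17] and [24, 12]
    Split: [24, 12] -> [24] and [12]
    Merge: [24] + [12] -> [12, 24]
  Merge: [17] + [12, 24] -> [12, 17, 24]
  Split: [3, 13, 11] -> [3] and [13, 11]
    Split: [13, 11] -> [13] and [11]
    Merge: [13] + [11] -> [11, 13]
  Merge: [3] + [11, 13] -> [3, 11, 13]
Merge: [12, 17, 24] + [3, 11, 13] -> [3, 11, 12, 13, 17, 24]

Final sorted array: [3, 11, 12, 13, 17, 24]

The merge sort proceeds by recursively splitting the array and merging sorted halves.
After all merges, the sorted array is [3, 11, 12, 13, 17, 24].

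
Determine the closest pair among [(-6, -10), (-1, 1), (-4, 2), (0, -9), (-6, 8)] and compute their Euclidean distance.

Computing all pairwise distances among 5 points:

d((-6, -10), (-1, 1)) = 12.083
d((-6, -10), (-4, 2)) = 12.1655
d((-6, -10), (0, -9)) = 6.0828
d((-6, -10), (-6, 8)) = 18.0
d((-1, 1), (-4, 2)) = 3.1623 <-- minimum
d((-1, 1), (0, -9)) = 10.0499
d((-1, 1), (-6, 8)) = 8.6023
d((-4, 2), (0, -9)) = 11.7047
d((-4, 2), (-6, 8)) = 6.3246
d((0, -9), (-6, 8)) = 18.0278

Closest pair: (-1, 1) and (-4, 2) with distance 3.1623

The closest pair is (-1, 1) and (-4, 2) with Euclidean distance 3.1623. For 5 points, brute-force pairwise comparison is shown above. For large n, the divide-and-conquer algorithm (sort by x, recurse on halves, check the dividing strip) achieves O(n log n).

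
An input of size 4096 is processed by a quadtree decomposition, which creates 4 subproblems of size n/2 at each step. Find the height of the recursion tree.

For divide and conquer with division factor 2:

Problem sizes at each level:
Level 0: 4096
Level 1: 2048
Level 2: 1024
Level 3: 512
Level 4: 256
Level 5: 128
Level 6: 64
Level 7: 32
Level 8: 16
Level 9: 8
Level 10: 4
Level 11: 2
Level 12: 1

The root is level 0 and the size-1 base case is level 12 (the tree spans levels 0 through 12, i.e. 13 levels counting the root), so the depth is the number of divisions: log_2(4096) = 12

The recursion tree depth is log_2(4096) = 12. At each level, the problem size is divided by 2, so it takes 12 divisions to reduce to a base case of size 1. The algorithm makes 4 recursive calls at each level.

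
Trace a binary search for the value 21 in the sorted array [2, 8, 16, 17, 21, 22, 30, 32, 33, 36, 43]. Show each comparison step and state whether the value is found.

Binary search for 21 in [2, 8, 16, 17, 21, 22, 30, 32, 33, 36, 43]:

lo=0, hi=10, mid=5, arr[mid]=22 -> 22 > 21, search left half
lo=0, hi=4, mid=2, arr[mid]=16 -> 16 < 21, search right half
lo=3, hi=4, mid=3, arr[mid]=17 -> 17 < 21, search right half
lo=4, hi=4, mid=4, arr[mid]=21 -> Found target at index 4!

Binary search finds 21 at index 4 after 4 comparisons. The search repeatedly halves the search space by comparing with the middle element.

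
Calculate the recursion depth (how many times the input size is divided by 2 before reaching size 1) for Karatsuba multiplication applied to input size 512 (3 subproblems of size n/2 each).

For divide and conquer with division factor 2:

Problem sizes at each level:
Level 0: 512
Level 1: 256
Level 2: 128
Level 3: 64
Level 4: 32
Level 5: 16
Level 6: 8
Level 7: 4
Level 8: 2
Level 9: 1

The root is level 0 and the size-1 base case is level 9 (the tree spans levels 0 through 9, i.e. 10 levels counting the root), so the depth is the number of divisions: log_2(512) = 9

The recursion tree depth is log_2(512) = 9. At each level, the problem size is divided by 2, so it takes 9 divisions to reduce to a base case of size 1. The algorithm makes 3 recursive calls at each level.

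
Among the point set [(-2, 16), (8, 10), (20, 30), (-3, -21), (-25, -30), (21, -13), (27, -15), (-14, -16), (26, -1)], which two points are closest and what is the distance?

Computing all pairwise distances among 9 points:

d((-2, 16), (8, 10)) = 11.6619
d((-2, 16), (20, 30)) = 26.0768
d((-2, 16), (-3, -21)) = 37.0135
d((-2, 16), (-25, -30)) = 51.4296
d((-2, 16), (21, -13)) = 37.0135
d((-2, 16), (27, -15)) = 42.45
d((-2, 16), (-14, -16)) = 34.176
d((-2, 16), (26, -1)) = 32.7567
d((8, 10), (20, 30)) = 23.3238
d((8, 10), (-3, -21)) = 32.8938
d((8, 10), (-25, -30)) = 51.8556
d((8, 10), (21, -13)) = 26.4197
d((8, 10), (27, -15)) = 31.4006
d((8, 10), (-14, -16)) = 34.0588
d((8, 10), (26, -1)) = 21.095
d((20, 30), (-3, -21)) = 55.9464
d((20, 30), (-25, -30)) = 75.0
d((20, 30), (21, -13)) = 43.0116
d((20, 30), (27, -15)) = 45.5412
d((20, 30), (-14, -16)) = 57.2014
d((20, 30), (26, -1)) = 31.5753
d((-3, -21), (-25, -30)) = 23.7697
d((-3, -21), (21, -13)) = 25.2982
d((-3, -21), (27, -15)) = 30.5941
d((-3, -21), (-14, -16)) = 12.083
d((-3, -21), (26, -1)) = 35.2278
d((-25, -30), (21, -13)) = 49.0408
d((-25, -30), (27, -15)) = 54.1202
d((-25, -30), (-14, -16)) = 17.8045
d((-25, -30), (26, -1)) = 58.6686
d((21, -13), (27, -15)) = 6.3246 <-- minimum
d((21, -13), (-14, -16)) = 35.1283
d((21, -13), (26, -1)) = 13.0
d((27, -15), (-14, -16)) = 41.0122
d((27, -15), (26, -1)) = 14.0357
d((-14, -16), (26, -1)) = 42.72

Closest pair: (21, -13) and (27, -15) with distance 6.3246

The closest pair is (21, -13) and (27, -15) with Euclidean distance 6.3246. For 9 points, brute-force pairwise comparison is shown above. For large n, the divide-and-conquer algorithm (sort by x, recurse on halves, check the dividing strip) achieves O(n log n).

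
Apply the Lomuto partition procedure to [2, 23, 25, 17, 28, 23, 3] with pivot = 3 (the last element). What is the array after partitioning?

Lomuto partition with pivot = 3:

Initial array: [2, 23, 25, 17, 28, 23, 3]

arr[0]=2 <= 3: swap with position 0, array becomes [2, 23, 25, 17, 28, 23, 3]
arr[1]=23 > 3: no swap
arr[2]=25 > 3: no swap
arr[3]=17 > 3: no swap
arr[4]=28 > 3: no swap
arr[5]=23 > 3: no swap

Place pivot at position 1: [2, 3, 25, 17, 28, 23, 23]
Pivot position: 1

After partitioning with pivot 3, the array becomes [2, 3, 25, 17, 28, 23, 23]. The pivot is placed at index 1. All elements to the left of the pivot are <= 3, and all elements to the right are > 3.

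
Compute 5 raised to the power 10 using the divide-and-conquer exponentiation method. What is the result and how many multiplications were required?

Computing 5^10 by squaring (build up from 5^1; each line after the first costs one multiplication):

5^1 = 5
5^2 = (5^1)^2 = 5^2 = 25
5^4 = (5^2)^2 = 25^2 = 625
5^5 = 5 * 5^4 = 5 * 625 = 3125
5^10 = (5^5)^2 = 3125^2 = 9765625

Result: 9765625
Multiplications needed: 4 (4 lines after 5^1)

5^10 = 9765625. Using exponentiation by squaring, this requires 4 multiplications. The key idea: if the exponent is even, square the half-power; if odd, multiply by the base once.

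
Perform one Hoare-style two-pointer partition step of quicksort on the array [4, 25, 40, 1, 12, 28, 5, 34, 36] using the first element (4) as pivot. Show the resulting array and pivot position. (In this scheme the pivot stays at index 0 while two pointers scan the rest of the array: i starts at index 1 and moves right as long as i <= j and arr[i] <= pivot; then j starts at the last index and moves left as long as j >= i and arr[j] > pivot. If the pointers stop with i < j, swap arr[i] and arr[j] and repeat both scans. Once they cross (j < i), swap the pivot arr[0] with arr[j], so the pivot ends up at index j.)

Hoare-style two-pointer partition with pivot = 4:

Initial array: [4, 25, 40, 1, 12, 28, 5, 34, 36]

Pointers start at i = 1, j = 8.
i stops at index 1 (arr[1]=25 > 4), j stops at index 3 (arr[3]=1 <= 4): swap arr[1] and arr[3], array becomes [4, 1, 40, 25, 12, 28, 5, 34, 36]
i ends at 2, j ends at 1: the pointers have crossed (j < i), so scanning stops.

Swap pivot arr[0] with arr[1] to place pivot at position 1: [1, 4, 40, 25, 12, 28, 5, 34, 36]
Pivot position: 1

After partitioning with pivot 4, the array becomes [1, 4, 40, 25, 12, 28, 5, 34, 36]. The pivot is placed at index 1. All elements to the left of the pivot are <= 4, and all elements to the right are > 4.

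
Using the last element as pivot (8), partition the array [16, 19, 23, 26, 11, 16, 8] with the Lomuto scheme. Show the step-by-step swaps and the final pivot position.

Lomuto partition with pivot = 8:

Initial array: [16, 19, 23, 26, 11, 16, 8]

arr[0]=16 > 8: no swap
arr[1]=19 > 8: no swap
arr[2]=23 > 8: no swap
arr[3]=26 > 8: no swap
arr[4]=11 > 8: no swap
arr[5]=16 > 8: no swap

Place pivot at position 0: [8, 19, 23, 26, 11, 16, 16]
Pivot position: 0

After partitioning with pivot 8, the array becomes [8, 19, 23, 26, 11, 16, 16]. The pivot is placed at index 0. All elements to the left of the pivot are <= 8, and all elements to the right are > 8.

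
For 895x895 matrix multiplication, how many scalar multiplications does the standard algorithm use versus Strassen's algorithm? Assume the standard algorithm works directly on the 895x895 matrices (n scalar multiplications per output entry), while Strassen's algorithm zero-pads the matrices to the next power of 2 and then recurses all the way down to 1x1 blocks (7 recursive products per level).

Matrix multiplication for 895x895 matrices:

Strassen's algorithm requires power-of-2 dimensions. Pad 895x895 to 1024x1024 (next power of 2).

Standard algorithm: 895^3 = 716917375 multiplications
Strassen's algorithm: 7^(log2(1024)) = 7^10 = 282475249 multiplications
Savings: 716917375 - 282475249 = 434442126 multiplications

Standard: 716917375 multiplications (895^3). Strassen: 282475249 multiplications (7^10, after padding to 1024x1024). Strassen reduces 8 recursive multiplications to 7 at each level.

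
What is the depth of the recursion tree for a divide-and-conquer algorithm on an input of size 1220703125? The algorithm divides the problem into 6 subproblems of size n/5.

For divide and conquer with division factor 5:

Problem sizes at each level:
Level 0: 1220703125
Level 1: 244140625
Level 2: 48828125
Level 3: 9765625
Level 4: 1953125
Level 5: 390625
Level 6: 78125
Level 7: 15625
Level 8: 3125
Level 9: 625
Level 10: 125
Level 11: 25
Level 12: 5
Level 13: 1

The root is level 0 and the size-1 base case is level 13 (the tree spans levels 0 through 13, i.e. 14 levels counting the root), so the depth is the number of divisions: log_5(1220703125) = 13

The recursion tree depth is log_5(1220703125) = 13. At each level, the problem size is divided by 5, so it takes 13 divisions to reduce to a base case of size 1. The algorithm makes 6 recursive calls at each level.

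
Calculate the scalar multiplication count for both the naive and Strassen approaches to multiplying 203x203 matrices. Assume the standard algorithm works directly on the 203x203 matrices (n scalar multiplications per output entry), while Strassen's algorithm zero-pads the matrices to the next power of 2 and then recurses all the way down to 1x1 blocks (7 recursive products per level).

Matrix multiplication for 203x203 matrices:

Strassen's algorithm requires power-of-2 dimensions. Pad 203x203 to 256x256 (next power of 2).

Standard algorithm: 203^3 = 8365427 multiplications
Strassen's algorithm: 7^(log2(256)) = 7^8 = 5764801 multiplications
Savings: 8365427 - 5764801 = 2600626 multiplications

Standard: 8365427 multiplications (203^3). Strassen: 5764801 multiplications (7^8, after padding to 256x256). Strassen reduces 8 recursive multiplications to 7 at each level.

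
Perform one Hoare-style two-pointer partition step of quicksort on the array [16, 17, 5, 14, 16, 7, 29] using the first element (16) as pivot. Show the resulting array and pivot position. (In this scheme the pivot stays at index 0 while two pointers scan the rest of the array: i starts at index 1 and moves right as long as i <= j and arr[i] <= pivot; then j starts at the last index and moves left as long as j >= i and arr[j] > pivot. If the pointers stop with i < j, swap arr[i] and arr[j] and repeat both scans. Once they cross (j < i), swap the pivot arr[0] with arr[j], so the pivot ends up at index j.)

Hoare-style two-pointer partition with pivot = 16:

Initial array: [16, 17, 5, 14, 16, 7, 29]

Pointers start at i = 1, j = 6.
i stops at index 1 (arr[1]=17 > 16), j stops at index 5 (arr[5]=7 <= 16): swap arr[1] and arr[5], array becomes [16, 7, 5, 14, 16, 17, 29]
i ends at 5, j ends at 4: the pointers have crossed (j < i), so scanning stops.

Swap pivot arr[0] with arr[4] to place pivot at position 4: [16, 7, 5, 14, 16, 17, 29]
Pivot position: 4

After partitioning with pivot 16, the array becomes [16, 7, 5, 14, 16, 17, 29]. The pivot is placed at index 4. All elements to the left of the pivot are <= 16, and all elements to the right are > 16.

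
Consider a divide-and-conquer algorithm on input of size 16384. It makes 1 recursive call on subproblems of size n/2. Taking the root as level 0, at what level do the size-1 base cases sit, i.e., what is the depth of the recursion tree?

For divide and conquer with division factor 2:

Problem sizes at each level:
Level 0: 16384
Level 1: 8192
Level 2: 4096
Level 3: 2048
Level 4: 1024
Level 5: 512
Level 6: 256
Level 7: 128
Level 8: 64
Level 9: 32
Level 10: 16
Level 11: 8
Level 12: 4
Level 13: 2
Level 14: 1

The root is level 0 and the size-1 base case is level 14 (the tree spans levels 0 through 14, i.e. 15 levels counting the root), so the depth is the number of divisions: log_2(16384) = 14

The recursion tree depth is log_2(16384) = 14. At each level, the problem size is divided by 2, so it takes 14 divisions to reduce to a base case of size 1. The algorithm makes 1 recursive call at each level.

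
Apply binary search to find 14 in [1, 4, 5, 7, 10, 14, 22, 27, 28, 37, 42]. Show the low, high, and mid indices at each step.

Binary search for 14 in [1, 4, 5, 7, 10, 14, 22, 27, 28, 37, 42]:

lo=0, hi=10, mid=5, arr[mid]=14 -> Found target at index 5!

Binary search finds 14 at index 5 after 1 comparisons. The search repeatedly halves the search space by comparing with the middle element.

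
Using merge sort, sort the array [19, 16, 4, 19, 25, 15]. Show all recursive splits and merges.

Merge sort trace:

Split: [19, 16, 4, 19, 25, 15] -> [19, 16, 4] and [19, 25, 15]
  Split: [19, 16, 4] -> [19] and [16, 4]
    Split: [16, 4] -> [16] and [4]
    Merge: [16] + [4] -> [4, 16]
  Merge: [19] + [4, 16] -> [4, 16, 19]
  Split: [19, 25, 15] -> [19] and [25, 15]
    Split: [25, 15] -> [25] and [15]
    Merge: [25] + [15] -> [15, 25]
  Merge: [19] + [15, 25] -> [15, 19, 25]
Merge: [4, 16, 19] + [15, 19, 25] -> [4, 15, 16, 19, 19, 25]

Final sorted array: [4, 15, 16, 19, 19, 25]

The merge sort proceeds by recursively splitting the array and merging sorted halves.
After all merges, the sorted array is [4, 15, 16, 19, 19, 25].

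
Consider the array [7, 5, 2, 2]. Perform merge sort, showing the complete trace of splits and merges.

Merge sort trace:

Split: [7, 5, 2, 2] -> [7, 5] and [2, 2]
  Split: [7, 5] -> [7] and [5]
  Merge: [7] + [5] -> [5, 7]
  Split: [2, 2] -> [2] and [2]
  Merge: [2] + [2] -> [2, 2]
Merge: [5, 7] + [2, 2] -> [2, 2, 5, 7]

Final sorted array: [2, 2, 5, 7]

The merge sort proceeds by recursively splitting the array and merging sorted halves.
After all merges, the sorted array is [2, 2, 5, 7].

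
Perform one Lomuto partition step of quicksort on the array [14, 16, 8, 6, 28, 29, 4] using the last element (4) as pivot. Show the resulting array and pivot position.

Lomuto partition with pivot = 4:

Initial array: [14, 16, 8, 6, 28, 29, 4]

arr[0]=14 > 4: no swap
arr[1]=16 > 4: no swap
arr[2]=8 > 4: no swap
arr[3]=6 > 4: no swap
arr[4]=28 > 4: no swap
arr[5]=29 > 4: no swap

Place pivot at position 0: [4, 16, 8, 6, 28, 29, 14]
Pivot position: 0

After partitioning with pivot 4, the array becomes [4, 16, 8, 6, 28, 29, 14]. The pivot is placed at index 0. All elements to the left of the pivot are <= 4, and all elements to the right are > 4.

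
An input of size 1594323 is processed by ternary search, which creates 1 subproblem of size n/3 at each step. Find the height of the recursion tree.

For divide and conquer with division factor 3:

Problem sizes at each level:
Level 0: 1594323
Level 1: 531441
Level 2: 177147
Level 3: 59049
Level 4: 19683
Level 5: 6561
Level 6: 2187
Level 7: 729
Level 8: 243
Level 9: 81
Level 10: 27
Level 11: 9
Level 12: 3
Level 13: 1

The root is level 0 and the size-1 base case is level 13 (the tree spans levels 0 through 13, i.e. 14 levels counting the root), so the depth is the number of divisions: log_3(1594323) = 13

The recursion tree depth is log_3(1594323) = 13. At each level, the problem size is divided by 3, so it takes 13 divisions to reduce to a base case of size 1. The algorithm makes 1 recursive call at each level.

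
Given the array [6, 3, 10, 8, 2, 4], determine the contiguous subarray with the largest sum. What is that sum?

Using Kadane's algorithm on [6, 3, 10, 8, 2, 4]:

Scanning through the array:
Position 1 (value 3): max_ending_here = 9, max_so_far = 9
Position 2 (value 10): max_ending_here = 19, max_so_far = 19
Position 3 (value 8): max_ending_here = 27, max_so_far = 27
Position 4 (value 2): max_ending_here = 29, max_so_far = 29
Position 5 (value 4): max_ending_here = 33, max_so_far = 33

Maximum subarray: [6, 3, 10, 8, 2, 4]
Maximum sum: 33

The maximum subarray is [6, 3, 10, 8, 2, 4] with sum 33. This subarray runs from index 0 to index 5.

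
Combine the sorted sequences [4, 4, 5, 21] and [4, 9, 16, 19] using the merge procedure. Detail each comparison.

Merging process:

Compare 4 vs 4: take 4 from left. Merged: [4]
Compare 4 vs 4: take 4 from left. Merged: [4, 4]
Compare 5 vs 4: take 4 from right. Merged: [4, 4, 4]
Compare 5 vs 9: take 5 from left. Merged: [4, 4, 4, 5]
Compare 21 vs 9: take 9 from right. Merged: [4, 4, 4, 5, 9]
Compare 21 vs 16: take 16 from right. Merged: [4, 4, 4, 5, 9, 16]
Compare 21 vs 19: take 19 from right. Merged: [4, 4, 4, 5, 9, 16, 19]
Append remaining from left: [21]. Merged: [4, 4, 4, 5, 9, 16, 19, 21]

Final merged array: [4, 4, 4, 5, 9, 16, 19, 21]
Total comparisons: 7

The merged array is [4, 4, 4, 5, 9, 16, 19, 21], requiring 7 comparisons. The merge step runs in O(n) time where n is the total number of elements.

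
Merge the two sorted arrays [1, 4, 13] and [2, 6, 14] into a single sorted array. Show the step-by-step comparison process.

Merging process:

Compare 1 vs 2: take 1 from left. Merged: [1]
Compare 4 vs 2: take 2 from right. Merged: [1, 2]
Compare 4 vs 6: take 4 from left. Merged: [1, 2, 4]
Compare 13 vs 6: take 6 from right. Merged: [1, 2, 4, 6]
Compare 13 vs 14: take 13 from left. Merged: [1, 2, 4, 6, 13]
Append remaining from right: [14]. Merged: [1, 2, 4, 6, 13, 14]

Final merged array: [1, 2, 4, 6, 13, 14]
Total comparisons: 5

The merged array is [1, 2, 4, 6, 13, 14], requiring 5 comparisons. The merge step runs in O(n) time where n is the total number of elements.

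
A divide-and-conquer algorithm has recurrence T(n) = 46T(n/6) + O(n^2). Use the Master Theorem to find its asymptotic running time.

Master Theorem for T(n) = 46T(n/6) + O(n^2):

a = 46, b = 6, c = 2
log_b(a) = log_6(46) = 2.1368

Case 1: c = 2 < log_6(46) = 2.1368
T(n) = O(n^(log_6 46))

For T(n) = 46T(n/6) + O(n^2): log_6(46) = 2.1368. This is Case 1 of the Master Theorem (c < log_b(a), work dominated by leaves), giving O(n^(log_6 46)).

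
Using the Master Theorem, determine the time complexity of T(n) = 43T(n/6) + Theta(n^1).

Master Theorem for T(n) = 43T(n/6) + O(n^1):

a = 43, b = 6, c = 1
log_b(a) = log_6(43) = 2.0992

Case 1: c = 1 < log_6(43) = 2.0992
T(n) = O(n^(log_6 43))

For T(n) = 43T(n/6) + O(n^1): log_6(43) = 2.0992. This is Case 1 of the Master Theorem (c < log_b(a), work dominated by leaves), giving O(n^(log_6 43)).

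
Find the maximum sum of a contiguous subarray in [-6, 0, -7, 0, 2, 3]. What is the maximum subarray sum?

Using Kadane's algorithm on [-6, 0, -7, 0, 2, 3]:

Scanning through the array:
Position 1 (value 0): max_ending_here = 0, max_so_far = 0
Position 2 (value -7): max_ending_here = -7, max_so_far = 0
Position 3 (value 0): max_ending_here = 0, max_so_far = 0
Position 4 (value 2): max_ending_here = 2, max_so_far = 2
Position 5 (value 3): max_ending_here = 5, max_so_far = 5

Maximum subarray: [0, 2, 3]
Maximum sum: 5

The maximum subarray is [0, 2, 3] with sum 5. This subarray runs from index 3 to index 5.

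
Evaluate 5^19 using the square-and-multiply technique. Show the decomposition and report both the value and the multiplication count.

Computing 5^19 by squaring (build up from 5^1; each line after the first costs one multiplication):

5^1 = 5
5^2 = (5^1)^2 = 5^2 = 25
5^4 = (5^2)^2 = 25^2 = 625
5^8 = (5^4)^2 = 625^2 = 390625
5^9 = 5 * 5^8 = 5 * 390625 = 1953125
5^18 = (5^9)^2 = 1953125^2 = 3814697265625
5^19 = 5 * 5^18 = 5 * 3814697265625 = 19073486328125

Result: 19073486328125
Multiplications needed: 6 (6 lines after 5^1)

5^19 = 19073486328125. Using exponentiation by squaring, this requires 6 multiplications. The key idea: if the exponent is even, square the half-power; if odd, multiply by the base once.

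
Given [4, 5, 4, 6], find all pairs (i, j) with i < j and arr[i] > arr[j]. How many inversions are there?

Finding inversions in [4, 5, 4, 6]:

(1, 2): arr[1]=5 > arr[2]=4

Total inversions: 1

The array has 1 inversion(s): (1,2). Each pair (i,j) satisfies i < j and arr[i] > arr[j].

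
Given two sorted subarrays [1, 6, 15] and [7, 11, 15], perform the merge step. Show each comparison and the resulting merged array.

Merging process:

Compare 1 vs 7: take 1 from left. Merged: [1]
Compare 6 vs 7: take 6 from left. Merged: [1, 6]
Compare 15 vs 7: take 7 from right. Merged: [1, 6, 7]
Compare 15 vs 11: take 11 from right. Merged: [1, 6, 7, 11]
Compare 15 vs 15: take 15 from left. Merged: [1, 6, 7, 11, 15]
Append remaining from right: [15]. Merged: [1, 6, 7, 11, 15, 15]

Final merged array: [1, 6, 7, 11, 15, 15]
Total comparisons: 5

The merged array is [1, 6, 7, 11, 15, 15], requiring 5 comparisons. The merge step runs in O(n) time where n is the total number of elements.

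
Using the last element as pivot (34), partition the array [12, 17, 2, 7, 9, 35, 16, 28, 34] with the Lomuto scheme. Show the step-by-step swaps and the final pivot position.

Lomuto partition with pivot = 34:

Initial array: [12, 17, 2, 7, 9, 35, 16, 28, 34]

arr[0]=12 <= 34: swap with position 0, array becomes [12, 17, 2, 7, 9, 35, 16, 28, 34]
arr[1]=17 <= 34: swap with position 1, array becomes [12, 17, 2, 7, 9, 35, 16, 28, 34]
arr[2]=2 <= 34: swap with position 2, array becomes [12, 17, 2, 7, 9, 35, 16, 28, 34]
arr[3]=7 <= 34: swap with position 3, array becomes [12, 17, 2, 7, 9, 35, 16, 28, 34]
arr[4]=9 <= 34: swap with position 4, array becomes [12, 17, 2, 7, 9, 35, 16, 28, 34]
arr[5]=35 > 34: no swap
arr[6]=16 <= 34: swap with position 5, array becomes [12, 17, 2, 7, 9, 16, 35, 28, 34]
arr[7]=28 <= 34: swap with position 6, array becomes [12, 17, 2, 7, 9, 16, 28, 35, 34]

Place pivot at position 7: [12, 17, 2, 7, 9, 16, 28, 34, 35]
Pivot position: 7

After partitioning with pivot 34, the array becomes [12, 17, 2, 7, 9, 16, 28, 34, 35]. The pivot is placed at index 7. All elements to the left of the pivot are <= 34, and all elements to the right are > 34.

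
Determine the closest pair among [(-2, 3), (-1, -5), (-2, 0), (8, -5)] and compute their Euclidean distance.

Computing all pairwise distances among 4 points:

d((-2, 3), (-1, -5)) = 8.0623
d((-2, 3), (-2, 0)) = 3.0 <-- minimum
d((-2, 3), (8, -5)) = 12.8062
d((-1, -5), (-2, 0)) = 5.099
d((-1, -5), (8, -5)) = 9.0
d((-2, 0), (8, -5)) = 11.1803

Closest pair: (-2, 3) and (-2, 0) with distance 3.0

The closest pair is (-2, 3) and (-2, 0) with Euclidean distance 3.0. For 4 points, brute-force pairwise comparison is shown above. For large n, the divide-and-conquer algorithm (sort by x, recurse on halves, check the dividing strip) achieves O(n log n).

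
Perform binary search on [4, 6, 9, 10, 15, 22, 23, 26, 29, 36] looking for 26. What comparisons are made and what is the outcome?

Binary search for 26 in [4, 6, 9, 10, 15, 22, 23, 26, 29, 36]:

lo=0, hi=9, mid=4, arr[mid]=15 -> 15 < 26, search right half
lo=5, hi=9, mid=7, arr[mid]=26 -> Found target at index 7!

Binary search finds 26 at index 7 after 2 comparisons. The search repeatedly halves the search space by comparing with the middle element.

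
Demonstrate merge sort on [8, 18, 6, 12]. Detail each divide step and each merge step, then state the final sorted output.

Merge sort trace:

Split: [8, 18, 6, 12] -> [8, 18] and [6, 12]
  Split: [8, 18] -> [8] and [18]
  Merge: [8] + [18] -> [8, 18]
  Split: [6, 12] -> [6] and [12]
  Merge: [6] + [12] -> [6, 12]
Merge: [8, 18] + [6, 12] -> [6, 8, 12, 18]

Final sorted array: [6, 8, 12, 18]

The merge sort proceeds by recursively splitting the array and merging sorted halves.
After all merges, the sorted array is [6, 8, 12, 18].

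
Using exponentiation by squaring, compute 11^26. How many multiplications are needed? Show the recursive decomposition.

Computing 11^26 by squaring (build up from 11^1; each line after the first costs one multiplication):

11^1 = 11
11^2 = (11^1)^2 = 11^2 = 121
11^3 = 11 * 11^2 = 11 * 121 = 1331
11^6 = (11^3)^2 = 1331^2 = 1771561
11^12 = (11^6)^2 = 1771561^2 = 3138428376721
11^13 = 11 * 11^12 = 11 * 3138428376721 = 34522712143931
11^26 = (11^13)^2 = 34522712143931^2 = 1191817653772720942460132761

Result: 1191817653772720942460132761
Multiplications needed: 6 (6 lines after 11^1)

11^26 = 1191817653772720942460132761. Using exponentiation by squaring, this requires 6 multiplications. The key idea: if the exponent is even, square the half-power; if odd, multiply by the base once.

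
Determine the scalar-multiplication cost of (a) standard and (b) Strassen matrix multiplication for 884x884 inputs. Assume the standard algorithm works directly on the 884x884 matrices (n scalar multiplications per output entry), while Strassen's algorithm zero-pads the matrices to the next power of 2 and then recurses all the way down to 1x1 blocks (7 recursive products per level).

Matrix multiplication for 884x884 matrices:

Strassen's algorithm requires power-of-2 dimensions. Pad 884x884 to 1024x1024 (next power of 2).

Standard algorithm: 884^3 = 690807104 multiplications
Strassen's algorithm: 7^(log2(1024)) = 7^10 = 282475249 multiplications
Savings: 690807104 - 282475249 = 408331855 multiplications

Standard: 690807104 multiplications (884^3). Strassen: 282475249 multiplications (7^10, after padding to 1024x1024). Strassen reduces 8 recursive multiplications to 7 at each level.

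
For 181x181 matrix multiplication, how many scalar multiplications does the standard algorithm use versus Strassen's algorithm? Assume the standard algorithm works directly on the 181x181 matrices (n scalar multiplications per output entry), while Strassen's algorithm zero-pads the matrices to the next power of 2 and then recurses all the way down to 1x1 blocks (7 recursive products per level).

Matrix multiplication for 181x181 matrices:

Strassen's algorithm requires power-of-2 dimensions. Pad 181x181 to 256x256 (next power of 2).

Standard algorithm: 181^3 = 5929741 multiplications
Strassen's algorithm: 7^(log2(256)) = 7^8 = 5764801 multiplications
Savings: 5929741 - 5764801 = 164940 multiplications

Standard: 5929741 multiplications (181^3). Strassen: 5764801 multiplications (7^8, after padding to 256x256). Strassen reduces 8 recursive multiplications to 7 at each level.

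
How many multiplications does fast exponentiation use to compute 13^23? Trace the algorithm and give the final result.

Computing 13^23 by squaring (build up from 13^1; each line after the first costs one multiplication):

13^1 = 13
13^2 = (13^1)^2 = 13^2 = 169
13^4 = (13^2)^2 = 169^2 = 28561
13^5 = 13 * 13^4 = 13 * 28561 = 371293
13^10 = (13^5)^2 = 371293^2 = 137858491849
13^11 = 13 * 13^10 = 13 * 137858491849 = 1792160394037
13^22 = (13^11)^2 = 1792160394037^2 = 3211838877954855105157369
13^23 = 13 * 13^22 = 13 * 3211838877954855105157369 = 41753905413413116367045797

Result: 41753905413413116367045797
Multiplications needed: 7 (7 lines after 13^1)

13^23 = 41753905413413116367045797. Using exponentiation by squaring, this requires 7 multiplications. The key idea: if the exponent is even, square the half-power; if odd, multiply by the base once.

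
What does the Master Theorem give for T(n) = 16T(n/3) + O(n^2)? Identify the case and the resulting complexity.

Master Theorem for T(n) = 16T(n/3) + O(n^2):

a = 16, b = 3, c = 2
log_b(a) = log_3(16) = 2.5237

Case 1: c = 2 < log_3(16) = 2.5237
T(n) = O(n^(log_3 16))

For T(n) = 16T(n/3) + O(n^2): log_3(16) = 2.5237. This is Case 1 of the Master Theorem (c < log_b(a), work dominated by leaves), giving O(n^(log_3 16)).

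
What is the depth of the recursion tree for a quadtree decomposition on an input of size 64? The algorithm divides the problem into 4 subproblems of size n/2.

For divide and conquer with division factor 2:

Problem sizes at each level:
Level 0: 64
Level 1: 32
Level 2: 16
Level 3: 8
Level 4: 4
Level 5: 2
Level 6: 1

The root is level 0 and the size-1 base case is level 6 (the tree spans levels 0 through 6, i.e. 7 levels counting the root), so the depth is the number of divisions: log_2(64) = 6

The recursion tree depth is log_2(64) = 6. At each level, the problem size is divided by 2, so it takes 6 divisions to reduce to a base case of size 1. The algorithm makes 4 recursive calls at each level.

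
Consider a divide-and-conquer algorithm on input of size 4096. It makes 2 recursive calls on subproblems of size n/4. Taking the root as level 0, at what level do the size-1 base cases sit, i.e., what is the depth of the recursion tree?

For divide and conquer with division factor 4:

Problem sizes at each level:
Level 0: 4096
Level 1: 1024
Level 2: 256
Level 3: 64
Level 4: 16
Level 5: 4
Level 6: 1

The root is level 0 and the size-1 base case is level 6 (the tree spans levels 0 through 6, i.e. 7 levels counting the root), so the depth is the number of divisions: log_4(4096) = 6

The recursion tree depth is log_4(4096) = 6. At each level, the problem size is divided by 4, so it takes 6 divisions to reduce to a base case of size 1. The algorithm makes 2 recursive calls at each level.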